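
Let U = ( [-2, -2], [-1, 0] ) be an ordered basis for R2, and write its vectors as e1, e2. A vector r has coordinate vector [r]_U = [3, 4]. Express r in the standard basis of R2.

The coordinates say r = 3e1 + 4e2; adding the scaled basis vectors gives [-10, -6].

[-10, -6]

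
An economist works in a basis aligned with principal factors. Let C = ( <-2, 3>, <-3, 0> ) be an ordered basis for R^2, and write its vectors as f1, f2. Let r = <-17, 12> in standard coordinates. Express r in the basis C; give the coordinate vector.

We seek scalars with c_1 f1 + c_2 f2 = r; equivalently solve M c = r where the columns of M are f1, f2.
System: -2c_1 - 3c_2 = -17, 3c_1 + 0c_2 = 12; solving gives c_1 = 4, c_2 = 3.
Check: 4f1 + 3f2 = <-17, 12>.

<4, 3>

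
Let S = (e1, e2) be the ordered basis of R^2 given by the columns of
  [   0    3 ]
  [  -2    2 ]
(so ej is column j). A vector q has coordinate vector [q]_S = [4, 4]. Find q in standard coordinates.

[12, 0]

q = M [q]_S, where M has columns e1, e2.
Carrying out the matrix-vector product, q = [12, 0].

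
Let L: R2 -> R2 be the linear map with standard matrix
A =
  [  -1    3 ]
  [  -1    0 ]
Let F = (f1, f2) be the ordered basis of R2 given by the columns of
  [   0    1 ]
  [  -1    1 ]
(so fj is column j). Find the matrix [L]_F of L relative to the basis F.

The j-th column of [L]_F is [L(fj)]_F.
L(f1) = A f1 = [-3, 0] = -3f1 - 3f2, so column 1 is [-3, -3].
Repeating for f2 and assembling the columns gives [[-3, 3], [-3, 2]].

[[-3, 3], [-3, 2]]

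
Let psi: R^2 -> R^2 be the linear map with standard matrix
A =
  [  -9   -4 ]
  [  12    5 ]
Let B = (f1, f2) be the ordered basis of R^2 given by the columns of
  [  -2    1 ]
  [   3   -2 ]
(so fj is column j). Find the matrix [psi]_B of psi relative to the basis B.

[[-3, 0], [0, -1]]

Let P have columns f1, f2. Then [psi]_B = P^(-1) A P.
Here det P = 1, so P^(-1) is integer; computing A P first and then P^(-1)(A P) gives [[-3, 0], [0, -1]].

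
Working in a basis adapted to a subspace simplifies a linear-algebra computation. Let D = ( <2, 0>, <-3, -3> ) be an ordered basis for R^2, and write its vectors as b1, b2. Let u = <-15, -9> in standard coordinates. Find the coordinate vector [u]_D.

<-3, 3>

Write u = c_1 b1 + c_2 b2 and solve for the c_i.
System: 2c_1 - 3c_2 = -15, 0c_1 - 3c_2 = -9; solving gives c_1 = -3, c_2 = 3.
Check: -3b1 + 3b2 = <-15, -9>.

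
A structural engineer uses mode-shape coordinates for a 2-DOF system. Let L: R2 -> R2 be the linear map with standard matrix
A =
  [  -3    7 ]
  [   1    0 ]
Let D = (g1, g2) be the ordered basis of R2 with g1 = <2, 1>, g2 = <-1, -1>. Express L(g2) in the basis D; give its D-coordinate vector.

Column 2 of [L]_D is the D-coordinate vector of L(g2).
In standard coordinates L(g2) = A g2 = <-4, -1>.
Converting to D: <-4, -1> = -3g1 - 2g2, so the coordinate vector is <-3, -2>.

<-3, -2>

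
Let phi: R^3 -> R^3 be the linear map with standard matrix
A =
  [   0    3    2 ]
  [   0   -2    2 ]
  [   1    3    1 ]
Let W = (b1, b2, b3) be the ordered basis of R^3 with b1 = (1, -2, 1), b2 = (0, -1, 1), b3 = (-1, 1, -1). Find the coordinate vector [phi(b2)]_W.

(-2, -1, -1)

Compute phi(b2) = A b2 = (-1, 4, -2) in standard coordinates.
Then write this in W-coordinates: solve for y in y_1 b1 + ... + y_3 b3 = (-1, 4, -2).
This gives y = (-2, -1, -1), which is column 2 of [phi]_W.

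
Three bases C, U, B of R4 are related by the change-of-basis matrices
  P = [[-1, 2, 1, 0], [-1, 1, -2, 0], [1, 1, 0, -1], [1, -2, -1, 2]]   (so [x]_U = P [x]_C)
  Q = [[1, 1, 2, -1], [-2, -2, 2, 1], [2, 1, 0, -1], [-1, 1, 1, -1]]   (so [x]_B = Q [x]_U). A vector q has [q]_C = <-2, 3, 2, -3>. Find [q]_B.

Composing the changes, [q]_B = Q P [q]_C.
Q P = [[-1, 7, 0, -4], [7, -6, 1, 0], [-4, 7, 1, -2], [0, 2, -2, -3]]; applying this to <-2, 3, 2, -3> gives <35, -30, 37, 11>.

<35, -30, 37, 11>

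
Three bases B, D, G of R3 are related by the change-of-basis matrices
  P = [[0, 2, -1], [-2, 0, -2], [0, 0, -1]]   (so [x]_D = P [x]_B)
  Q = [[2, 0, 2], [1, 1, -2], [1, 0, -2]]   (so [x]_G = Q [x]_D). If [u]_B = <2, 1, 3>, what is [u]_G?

Composing the changes, [u]_G = Q P [u]_B.
Q P = [[0, 4, -4], [-2, 2, -1], [0, 2, 1]]; applying this to <2, 1, 3> gives <-8, -5, 5>.

<-8, -5, 5>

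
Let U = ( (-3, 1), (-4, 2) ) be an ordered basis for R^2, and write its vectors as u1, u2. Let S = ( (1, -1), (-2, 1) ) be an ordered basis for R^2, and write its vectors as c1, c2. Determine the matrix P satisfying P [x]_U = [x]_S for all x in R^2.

[[1, 0], [2, 2]]

Column j of P is [uj]_S, since P maps U-coordinates to S-coordinates.
Expressing u1 in S: u1 = c1 + 2c2, so column 1 of P is (1, 2).
Doing the same for each uj gives P = [[1, 0], [2, 2]].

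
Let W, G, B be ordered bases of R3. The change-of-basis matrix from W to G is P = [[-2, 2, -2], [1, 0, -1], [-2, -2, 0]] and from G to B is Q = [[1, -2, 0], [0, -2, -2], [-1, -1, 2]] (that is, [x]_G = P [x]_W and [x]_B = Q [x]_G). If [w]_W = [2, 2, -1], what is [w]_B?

[-4, 10, -21]

Composing the changes, [w]_B = Q P [w]_W.
Q P = [[-4, 2, 0], [2, 4, 2], [-3, -6, 3]]; applying this to [2, 2, -1] gives [-4, 10, -21].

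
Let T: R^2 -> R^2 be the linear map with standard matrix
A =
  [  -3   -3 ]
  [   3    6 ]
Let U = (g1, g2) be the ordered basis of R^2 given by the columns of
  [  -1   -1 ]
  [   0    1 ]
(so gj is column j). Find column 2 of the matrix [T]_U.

Column 2 of [T]_U is the U-coordinate vector of T(g2).
In standard coordinates T(g2) = A g2 = (0, 3).
Converting to U: (0, 3) = -3g1 + 3g2, so the coordinate vector is (-3, 3).

(-3, 3)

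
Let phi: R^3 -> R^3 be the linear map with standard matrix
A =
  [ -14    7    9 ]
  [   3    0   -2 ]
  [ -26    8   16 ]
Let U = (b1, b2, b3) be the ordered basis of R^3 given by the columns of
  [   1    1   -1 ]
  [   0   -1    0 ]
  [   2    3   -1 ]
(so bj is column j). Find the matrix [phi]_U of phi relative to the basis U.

[[0, 2, 3], [1, 3, 1], [-3, -1, -1]]

Let P have columns b1, ..., b3. Then [phi]_U = P^(-1) A P.
Here det P = -1, so P^(-1) is integer; computing A P first and then P^(-1)(A P) gives [[0, 2, 3], [1, 3, 1], [-3, -1, -1]].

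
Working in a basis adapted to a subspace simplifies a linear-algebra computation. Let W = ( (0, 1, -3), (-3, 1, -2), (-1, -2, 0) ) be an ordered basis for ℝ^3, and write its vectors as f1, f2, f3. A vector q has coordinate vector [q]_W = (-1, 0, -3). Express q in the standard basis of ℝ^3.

(3, 5, 3)

By definition q = -f1 + 0·f2 - 3f3.
Summing componentwise gives (3, 5, 3).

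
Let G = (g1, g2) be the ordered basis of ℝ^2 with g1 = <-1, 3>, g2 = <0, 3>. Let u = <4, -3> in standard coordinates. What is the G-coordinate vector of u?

[u]_G is the unique c with M c = u, where M has columns g1, g2.
System: -c_1 + 0c_2 = 4, 3c_1 + 3c_2 = -3; solving gives c_1 = -4, c_2 = 3.
Check: -4g1 + 3g2 = <4, -3>.

<-4, 3>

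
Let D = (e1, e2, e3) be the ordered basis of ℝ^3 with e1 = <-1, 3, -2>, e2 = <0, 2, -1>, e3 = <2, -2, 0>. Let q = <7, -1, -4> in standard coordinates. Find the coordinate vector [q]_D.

We seek scalars with c_1 e1 + ... + c_3 e3 = q; equivalently solve M c = q where the columns of M are e1, ..., e3.
Gaussian elimination on [M | q] yields c = (1, 2, 4).
Check: e1 + 2e2 + 4e3 = <7, -1, -4>.

<1, 2, 4>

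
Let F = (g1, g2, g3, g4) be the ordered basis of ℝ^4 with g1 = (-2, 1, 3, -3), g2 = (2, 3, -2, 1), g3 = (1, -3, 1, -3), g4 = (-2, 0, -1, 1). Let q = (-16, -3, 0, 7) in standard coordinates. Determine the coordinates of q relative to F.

[q]_F is the unique c with M c = q, where M has columns g1, ..., g4.
Gaussian elimination on [M | q] yields c = (0, -3, -2, 4).
Check: 0·g1 - 3g2 - 2g3 + 4g4 = (-16, -3, 0, 7).

(0, -3, -2, 4)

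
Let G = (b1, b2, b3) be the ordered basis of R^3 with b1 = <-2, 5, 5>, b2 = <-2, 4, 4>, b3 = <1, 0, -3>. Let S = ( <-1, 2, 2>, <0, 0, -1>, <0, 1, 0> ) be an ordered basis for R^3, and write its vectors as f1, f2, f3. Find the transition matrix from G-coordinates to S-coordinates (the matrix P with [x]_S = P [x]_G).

Let M have columns bj and N have columns fj. Then for every x, N [x]_S = x = M [x]_G, so P = N^(-1) M.
Since det N = -1, N^(-1) has integer entries; multiplying gives P = [[2, 2, -1], [-1, 0, 1], [1, 0, 2]].

[[2, 2, -1], [-1, 0, 1], [1, 0, 2]]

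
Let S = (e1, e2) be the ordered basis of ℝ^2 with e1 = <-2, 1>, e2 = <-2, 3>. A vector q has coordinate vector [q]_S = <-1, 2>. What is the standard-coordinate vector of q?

q = M [q]_S, where M has columns e1, e2.
Carrying out the matrix-vector product, q = <-2, 5>.

<-2, 5>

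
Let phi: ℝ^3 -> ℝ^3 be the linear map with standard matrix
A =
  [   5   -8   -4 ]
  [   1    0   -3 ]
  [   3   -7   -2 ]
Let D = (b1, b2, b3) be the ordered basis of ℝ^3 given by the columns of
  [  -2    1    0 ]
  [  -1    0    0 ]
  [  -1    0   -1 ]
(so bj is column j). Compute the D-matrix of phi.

[[-1, -1, -3], [0, 3, -2], [-2, -2, 1]]

Let P have columns b1, ..., b3. Then [phi]_D = P^(-1) A P.
Here det P = -1, so P^(-1) is integer; computing A P first and then P^(-1)(A P) gives [[-1, -1, -3], [0, 3, -2], [-2, -2, 1]].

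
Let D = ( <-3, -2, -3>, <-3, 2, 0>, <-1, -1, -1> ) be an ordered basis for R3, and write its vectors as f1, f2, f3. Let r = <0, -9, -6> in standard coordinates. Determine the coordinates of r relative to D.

Write r = c_1 f1 + ... + c_3 f3 and solve for the c_i.
Row-reducing the augmented matrix [M | r] gives c = (1, -2, 3).
Check: f1 - 2f2 + 3f3 = <0, -9, -6>.

<1, -2, 3>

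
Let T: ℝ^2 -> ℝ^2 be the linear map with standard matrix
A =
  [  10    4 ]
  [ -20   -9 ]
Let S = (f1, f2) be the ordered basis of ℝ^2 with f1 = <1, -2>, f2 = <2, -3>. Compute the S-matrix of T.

With P the matrix whose columns are f1, f2, [T]_S = P^(-1) A P.
Column by column: T(f1) = A f1 = <2, -2>; its S-coordinates <-2, 2> give column 1.
Continuing for each basis vector yields [T]_S = [[-2, 2], [2, 3]].

[[-2, 2], [2, 3]]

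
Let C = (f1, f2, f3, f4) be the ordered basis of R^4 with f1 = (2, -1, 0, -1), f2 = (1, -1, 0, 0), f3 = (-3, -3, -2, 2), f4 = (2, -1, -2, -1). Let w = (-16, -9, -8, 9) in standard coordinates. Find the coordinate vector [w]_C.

We seek scalars with c_1 f1 + ... + c_4 f4 = w; equivalently solve M c = w where the columns of M are f1, ..., f4.
Gaussian elimination on [M | w] yields c = (-1, -2, 4, 0).
Check: -f1 - 2f2 + 4f3 + 0·f4 = (-16, -9, -8, 9).

(-1, -2, 4, 0)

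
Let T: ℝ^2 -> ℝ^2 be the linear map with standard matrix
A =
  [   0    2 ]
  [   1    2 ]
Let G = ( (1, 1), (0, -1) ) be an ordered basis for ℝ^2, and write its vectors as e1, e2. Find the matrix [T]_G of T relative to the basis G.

With P the matrix whose columns are e1, e2, [T]_G = P^(-1) A P.
Column by column: T(e1) = A e1 = (2, 3); its G-coordinates (2, -1) give column 1.
Continuing for each basis vector yields [T]_G = [[2, -2], [-1, 0]].

[[2, -2], [-1, 0]]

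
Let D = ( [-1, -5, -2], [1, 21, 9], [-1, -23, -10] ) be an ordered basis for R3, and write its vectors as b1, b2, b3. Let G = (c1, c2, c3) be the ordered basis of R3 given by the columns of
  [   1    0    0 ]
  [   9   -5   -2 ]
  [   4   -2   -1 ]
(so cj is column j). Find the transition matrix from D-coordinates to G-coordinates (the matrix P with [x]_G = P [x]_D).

[[-1, 1, -1], [0, -2, 2], [-2, -1, 2]]

Let M have columns bj and N have columns cj. Then for every x, N [x]_G = x = M [x]_D, so P = N^(-1) M.
Since det N = 1, N^(-1) has integer entries; multiplying gives P = [[-1, 1, -1], [0, -2, 2], [-2, -1, 2]].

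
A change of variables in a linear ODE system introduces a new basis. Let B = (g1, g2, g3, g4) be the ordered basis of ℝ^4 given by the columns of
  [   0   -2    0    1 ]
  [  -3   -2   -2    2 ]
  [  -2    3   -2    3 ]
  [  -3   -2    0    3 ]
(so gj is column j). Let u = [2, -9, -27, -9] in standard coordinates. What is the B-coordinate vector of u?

[u]_B is the unique c with M c = u, where M has columns g1, ..., g4.
Gaussian elimination on [M | u] yields c = (1, -3, 2, -4).
Check: g1 - 3g2 + 2g3 - 4g4 = [2, -9, -27, -9].

[1, -3, 2, -4]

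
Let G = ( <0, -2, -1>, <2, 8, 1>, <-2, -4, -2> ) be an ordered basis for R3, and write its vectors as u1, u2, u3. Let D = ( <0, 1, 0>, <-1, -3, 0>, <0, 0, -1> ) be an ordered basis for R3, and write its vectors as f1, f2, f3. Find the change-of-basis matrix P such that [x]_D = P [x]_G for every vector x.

Column j of P is [uj]_D, since P maps G-coordinates to D-coordinates.
Expressing u1 in D: u1 = -2f1 + 0·f2 + f3, so column 1 of P is <-2, 0, 1>.
Doing the same for each uj gives P = [[-2, 2, 2], [0, -2, 2], [1, -1, 2]].

[[-2, 2, 2], [0, -2, 2], [1, -1, 2]]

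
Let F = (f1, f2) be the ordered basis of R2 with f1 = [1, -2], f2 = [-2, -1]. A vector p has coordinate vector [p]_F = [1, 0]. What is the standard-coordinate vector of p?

The coordinates say p = f1 + 0·f2; adding the scaled basis vectors gives [1, -2].

[1, -2]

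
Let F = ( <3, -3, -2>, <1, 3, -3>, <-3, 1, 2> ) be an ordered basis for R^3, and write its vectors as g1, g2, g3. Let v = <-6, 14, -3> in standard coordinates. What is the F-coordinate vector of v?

Write v = c_1 g1 + ... + c_3 g3 and solve for the c_i.
Gaussian elimination on [M | v] yields c = (-1, 3, 2).
Check: -g1 + 3g2 + 2g3 = <-6, 14, -3>.

<-1, 3, 2>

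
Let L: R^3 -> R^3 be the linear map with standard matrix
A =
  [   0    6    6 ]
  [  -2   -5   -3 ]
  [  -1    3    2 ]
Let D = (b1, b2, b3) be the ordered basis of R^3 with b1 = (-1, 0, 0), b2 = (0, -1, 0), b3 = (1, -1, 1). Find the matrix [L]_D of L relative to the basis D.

[[1, 3, -2], [-3, -2, 2], [1, -3, -2]]

The j-th column of [L]_D is [L(bj)]_D.
L(b1) = A b1 = (0, 2, 1) = b1 - 3b2 + b3, so column 1 is (1, -3, 1).
Repeating for b2, b3 and assembling the columns gives [[1, 3, -2], [-3, -2, 2], [1, -3, -2]].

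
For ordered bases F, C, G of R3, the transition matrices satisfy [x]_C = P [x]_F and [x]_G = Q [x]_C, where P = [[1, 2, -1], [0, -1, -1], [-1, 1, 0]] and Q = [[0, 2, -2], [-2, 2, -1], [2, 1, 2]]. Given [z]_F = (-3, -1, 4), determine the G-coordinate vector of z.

(-10, 10, -17)

First [z]_C = P [z]_F = (-9, -3, 2).
Then [z]_G = Q [z]_C = (-10, 10, -17).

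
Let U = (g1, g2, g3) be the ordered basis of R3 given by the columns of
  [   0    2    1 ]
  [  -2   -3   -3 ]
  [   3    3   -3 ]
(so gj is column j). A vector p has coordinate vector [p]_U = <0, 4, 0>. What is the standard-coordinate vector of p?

The coordinates say p = 0·g1 + 4g2 + 0·g3; adding the scaled basis vectors gives <8, -12, 12>.

<8, -12, 12>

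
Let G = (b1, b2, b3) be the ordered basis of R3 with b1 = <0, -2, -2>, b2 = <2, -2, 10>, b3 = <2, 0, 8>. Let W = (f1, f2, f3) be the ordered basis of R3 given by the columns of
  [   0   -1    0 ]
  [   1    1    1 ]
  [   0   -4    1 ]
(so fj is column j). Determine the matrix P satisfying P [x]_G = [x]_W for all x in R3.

Column j of P is [bj]_W, since P maps G-coordinates to W-coordinates.
Expressing b1 in W: b1 = 0·f1 + 0·f2 - 2f3, so column 1 of P is <0, 0, -2>.
Doing the same for each bj gives P = [[0, -2, 2], [0, -2, -2], [-2, 2, 0]].

[[0, -2, 2], [0, -2, -2], [-2, 2, 0]]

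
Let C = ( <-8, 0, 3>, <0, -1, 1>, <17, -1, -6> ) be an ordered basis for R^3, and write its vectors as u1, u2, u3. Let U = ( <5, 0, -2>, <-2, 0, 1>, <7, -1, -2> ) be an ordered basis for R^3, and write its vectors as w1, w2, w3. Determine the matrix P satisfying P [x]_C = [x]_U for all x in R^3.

Let M have columns uj and N have columns wj. Then for every x, N [x]_U = x = M [x]_C, so P = N^(-1) M.
Since det N = 1, N^(-1) has integer entries; multiplying gives P = [[-2, -1, 2], [-1, 1, 0], [0, 1, 1]].

[[-2, -1, 2], [-1, 1, 0], [0, 1, 1]]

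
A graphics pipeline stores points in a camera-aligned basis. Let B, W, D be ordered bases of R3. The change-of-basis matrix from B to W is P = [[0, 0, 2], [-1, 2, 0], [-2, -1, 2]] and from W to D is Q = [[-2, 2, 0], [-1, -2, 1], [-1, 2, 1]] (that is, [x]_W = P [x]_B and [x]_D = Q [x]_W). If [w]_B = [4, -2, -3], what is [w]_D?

First [w]_W = P [w]_B = [-6, -8, -12].
Then [w]_D = Q [w]_W = [-4, 10, -22].

[-4, 10, -22]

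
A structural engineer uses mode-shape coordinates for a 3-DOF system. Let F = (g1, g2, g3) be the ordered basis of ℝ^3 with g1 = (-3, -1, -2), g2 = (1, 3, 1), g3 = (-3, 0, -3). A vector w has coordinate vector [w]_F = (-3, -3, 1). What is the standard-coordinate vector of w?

w = M [w]_F, where M has columns g1, ..., g3.
Carrying out the matrix-vector product, w = (3, -6, 0).

(3, -6, 0)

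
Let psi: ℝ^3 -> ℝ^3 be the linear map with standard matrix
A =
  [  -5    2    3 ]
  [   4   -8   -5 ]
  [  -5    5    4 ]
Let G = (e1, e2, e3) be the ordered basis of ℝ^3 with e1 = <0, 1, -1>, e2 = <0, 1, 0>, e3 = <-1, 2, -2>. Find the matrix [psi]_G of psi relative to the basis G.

[[-3, -1, -1], [-2, -3, -3], [1, -2, -3]]

Let P have columns e1, ..., e3. Then [psi]_G = P^(-1) A P.
Here det P = -1, so P^(-1) is integer; computing A P first and then P^(-1)(A P) gives [[-3, -1, -1], [-2, -3, -3], [1, -2, -3]].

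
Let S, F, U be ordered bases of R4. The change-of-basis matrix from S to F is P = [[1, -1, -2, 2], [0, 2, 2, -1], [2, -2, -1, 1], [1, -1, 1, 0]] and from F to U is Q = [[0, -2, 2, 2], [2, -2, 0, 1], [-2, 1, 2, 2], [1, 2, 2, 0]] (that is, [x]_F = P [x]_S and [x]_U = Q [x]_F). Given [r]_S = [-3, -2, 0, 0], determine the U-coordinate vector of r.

[2, 5, -8, -13]

First [r]_F = P [r]_S = [-1, -4, -2, -1].
Then [r]_U = Q [r]_F = [2, 5, -8, -13].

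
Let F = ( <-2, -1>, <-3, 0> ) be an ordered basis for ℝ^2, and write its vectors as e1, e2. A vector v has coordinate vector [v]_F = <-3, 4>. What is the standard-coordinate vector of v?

<-6, 3>

v = M [v]_F, where M has columns e1, e2.
Carrying out the matrix-vector product, v = <-6, 3>.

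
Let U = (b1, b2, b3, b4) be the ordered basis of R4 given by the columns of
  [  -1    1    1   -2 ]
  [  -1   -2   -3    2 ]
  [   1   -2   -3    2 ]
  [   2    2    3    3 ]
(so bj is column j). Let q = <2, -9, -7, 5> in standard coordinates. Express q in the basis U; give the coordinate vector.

We seek scalars with c_1 b1 + ... + c_4 b4 = q; equivalently solve M c = q where the columns of M are b1, ..., b4.
Gaussian elimination on [M | q] yields c = (1, -3, 4, -1).
Check: b1 - 3b2 + 4b3 - b4 = <2, -9, -7, 5>.

<1, -3, 4, -1>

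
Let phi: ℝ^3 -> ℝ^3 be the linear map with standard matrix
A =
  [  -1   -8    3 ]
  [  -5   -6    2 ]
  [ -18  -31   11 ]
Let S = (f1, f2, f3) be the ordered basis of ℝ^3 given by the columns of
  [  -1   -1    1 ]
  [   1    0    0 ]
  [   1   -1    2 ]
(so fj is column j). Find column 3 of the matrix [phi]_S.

<-1, -3, 1>

Column 3 of [phi]_S is the S-coordinate vector of phi(f3).
In standard coordinates phi(f3) = A f3 = <5, -1, 4>.
Converting to S: <5, -1, 4> = -f1 - 3f2 + f3, so the coordinate vector is <-1, -3, 1>.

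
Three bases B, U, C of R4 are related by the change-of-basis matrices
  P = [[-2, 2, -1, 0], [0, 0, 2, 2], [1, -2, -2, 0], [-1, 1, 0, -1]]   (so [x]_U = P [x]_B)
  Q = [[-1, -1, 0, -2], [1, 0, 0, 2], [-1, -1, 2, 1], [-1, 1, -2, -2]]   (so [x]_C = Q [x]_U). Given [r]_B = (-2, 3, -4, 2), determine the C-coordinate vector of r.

Apply P to get U-coordinates (14, -4, 0, 3), then Q to get C-coordinates.
The result is [r]_C = (-16, 20, -7, -24).

(-16, 20, -7, -24)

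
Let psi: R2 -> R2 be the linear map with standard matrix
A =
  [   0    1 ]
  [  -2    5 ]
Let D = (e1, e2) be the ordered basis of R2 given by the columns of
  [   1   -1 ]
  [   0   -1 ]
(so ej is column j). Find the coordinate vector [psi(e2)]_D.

[2, 3]

Column 2 of [psi]_D is the D-coordinate vector of psi(e2).
In standard coordinates psi(e2) = A e2 = [-1, -3].
Converting to D: [-1, -3] = 2e1 + 3e2, so the coordinate vector is [2, 3].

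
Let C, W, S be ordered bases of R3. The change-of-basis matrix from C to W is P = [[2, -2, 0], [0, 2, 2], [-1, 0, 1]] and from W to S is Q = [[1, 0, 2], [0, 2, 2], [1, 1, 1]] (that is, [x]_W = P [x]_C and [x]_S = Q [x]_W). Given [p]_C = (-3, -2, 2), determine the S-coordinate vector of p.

(8, 10, 3)

Apply P to get W-coordinates (-2, 0, 5), then Q to get S-coordinates.
The result is [p]_S = (8, 10, 3).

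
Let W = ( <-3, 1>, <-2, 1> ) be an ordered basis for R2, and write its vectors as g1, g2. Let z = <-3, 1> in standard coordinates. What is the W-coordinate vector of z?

<1, 0>

We seek scalars with c_1 g1 + c_2 g2 = z; equivalently solve M c = z where the columns of M are g1, g2.
System: -3c_1 - 2c_2 = -3, c_1 + c_2 = 1; solving gives c_1 = 1, c_2 = 0.
Check: g1 + 0·g2 = <-3, 1>.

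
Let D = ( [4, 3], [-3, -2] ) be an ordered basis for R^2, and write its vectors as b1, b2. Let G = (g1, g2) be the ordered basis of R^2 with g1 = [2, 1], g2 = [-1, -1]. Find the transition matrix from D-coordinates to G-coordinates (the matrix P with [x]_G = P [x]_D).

[[1, -1], [-2, 1]]

Column j of P is [bj]_G, since P maps D-coordinates to G-coordinates.
Expressing b1 in G: b1 = g1 - 2g2, so column 1 of P is [1, -2].
Doing the same for each bj gives P = [[1, -1], [-2, 1]].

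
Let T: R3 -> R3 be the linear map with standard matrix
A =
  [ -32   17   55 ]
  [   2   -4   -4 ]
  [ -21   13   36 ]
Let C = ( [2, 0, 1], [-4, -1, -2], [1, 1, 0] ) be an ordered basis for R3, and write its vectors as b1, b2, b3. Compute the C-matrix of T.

[[0, -3, -2], [3, -1, 3], [3, 3, 1]]

With P the matrix whose columns are b1, ..., b3, [T]_C = P^(-1) A P.
Column by column: T(b1) = A b1 = [-9, 0, -6]; its C-coordinates [0, 3, 3] give column 1.
Continuing for each basis vector yields [T]_C = [[0, -3, -2], [3, -1, 3], [3, 3, 1]].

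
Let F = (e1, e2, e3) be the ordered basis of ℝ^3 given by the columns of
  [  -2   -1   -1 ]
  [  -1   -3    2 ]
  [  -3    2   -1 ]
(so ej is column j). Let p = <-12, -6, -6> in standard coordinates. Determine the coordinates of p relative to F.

[p]_F is the unique c with M c = p, where M has columns e1, ..., e3.
Gaussian elimination on [M | p] yields c = (3, 3, 3).
Check: 3e1 + 3e2 + 3e3 = <-12, -6, -6>.

<3, 3, 3>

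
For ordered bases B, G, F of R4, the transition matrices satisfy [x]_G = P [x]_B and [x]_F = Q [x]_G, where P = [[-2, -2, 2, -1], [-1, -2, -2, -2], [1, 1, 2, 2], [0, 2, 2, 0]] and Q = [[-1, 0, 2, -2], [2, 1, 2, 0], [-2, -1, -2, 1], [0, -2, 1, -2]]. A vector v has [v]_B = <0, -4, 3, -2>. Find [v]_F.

<-16, 34, -36, -10>

First [v]_G = P [v]_B = <16, 6, -2, -2>.
Then [v]_F = Q [v]_G = <-16, 34, -36, -10>.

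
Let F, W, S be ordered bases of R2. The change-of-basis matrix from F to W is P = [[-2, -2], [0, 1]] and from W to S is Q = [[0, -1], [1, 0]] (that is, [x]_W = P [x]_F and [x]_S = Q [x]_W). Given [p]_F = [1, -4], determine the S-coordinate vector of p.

First [p]_W = P [p]_F = [6, -4].
Then [p]_S = Q [p]_W = [4, 6].

[4, 6]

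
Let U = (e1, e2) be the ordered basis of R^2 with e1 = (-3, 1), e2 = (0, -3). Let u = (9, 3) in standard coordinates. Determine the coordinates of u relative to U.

(-3, -2)

We seek scalars with c_1 e1 + c_2 e2 = u; equivalently solve M c = u where the columns of M are e1, e2.
System: -3c_1 + 0c_2 = 9, c_1 - 3c_2 = 3; solving gives c_1 = -3, c_2 = -2.
Check: -3e1 - 2e2 = (9, 3).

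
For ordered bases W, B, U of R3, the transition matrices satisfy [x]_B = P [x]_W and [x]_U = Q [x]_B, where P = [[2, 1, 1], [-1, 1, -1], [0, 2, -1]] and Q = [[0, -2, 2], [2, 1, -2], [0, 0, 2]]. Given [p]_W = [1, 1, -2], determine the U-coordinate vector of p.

[4, -4, 8]

Composing the changes, [p]_U = Q P [p]_W.
Q P = [[2, 2, 0], [3, -1, 3], [0, 4, -2]]; applying this to [1, 1, -2] gives [4, -4, 8].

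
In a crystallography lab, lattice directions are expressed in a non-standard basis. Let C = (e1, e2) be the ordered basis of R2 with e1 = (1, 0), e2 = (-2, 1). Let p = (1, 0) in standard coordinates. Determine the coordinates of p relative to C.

We seek scalars with c_1 e1 + c_2 e2 = p; equivalently solve M c = p where the columns of M are e1, e2.
System: c_1 - 2c_2 = 1, 0c_1 + c_2 = 0; solving gives c_1 = 1, c_2 = 0.
Check: e1 + 0·e2 = (1, 0).

(1, 0)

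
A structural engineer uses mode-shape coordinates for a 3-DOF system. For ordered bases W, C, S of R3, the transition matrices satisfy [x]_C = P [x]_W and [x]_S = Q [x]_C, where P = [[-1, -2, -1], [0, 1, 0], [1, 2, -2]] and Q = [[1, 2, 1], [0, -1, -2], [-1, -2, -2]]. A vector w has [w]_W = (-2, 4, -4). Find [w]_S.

(20, -32, -34)

First [w]_C = P [w]_W = (-2, 4, 14).
Then [w]_S = Q [w]_C = (20, -32, -34).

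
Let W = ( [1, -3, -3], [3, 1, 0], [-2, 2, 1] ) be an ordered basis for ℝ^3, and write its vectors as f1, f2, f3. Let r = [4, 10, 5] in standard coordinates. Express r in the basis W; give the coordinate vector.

Write r = c_1 f1 + ... + c_3 f3 and solve for the c_i.
Solving this 3x3 system gives c = (-1, 3, 2).
Check: -f1 + 3f2 + 2f3 = [4, 10, 5].

[-1, 3, 2]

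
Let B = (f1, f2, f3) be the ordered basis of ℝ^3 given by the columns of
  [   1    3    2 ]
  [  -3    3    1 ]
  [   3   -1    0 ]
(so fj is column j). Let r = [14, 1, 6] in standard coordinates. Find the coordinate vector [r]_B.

[3, 3, 1]

We seek scalars with c_1 f1 + ... + c_3 f3 = r; equivalently solve M c = r where the columns of M are f1, ..., f3.
Solving this 3x3 system gives c = (3, 3, 1).
Check: 3f1 + 3f2 + f3 = [14, 1, 6].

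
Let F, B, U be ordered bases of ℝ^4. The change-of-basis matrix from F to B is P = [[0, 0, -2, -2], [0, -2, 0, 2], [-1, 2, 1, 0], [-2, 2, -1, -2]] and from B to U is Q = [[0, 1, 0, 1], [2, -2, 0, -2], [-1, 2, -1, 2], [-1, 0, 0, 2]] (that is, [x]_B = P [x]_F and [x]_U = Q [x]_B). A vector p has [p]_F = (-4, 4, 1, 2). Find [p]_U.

(7, -26, 7, 28)

Apply P to get B-coordinates (-6, -4, 13, 11), then Q to get U-coordinates.
The result is [p]_U = (7, -26, 7, 28).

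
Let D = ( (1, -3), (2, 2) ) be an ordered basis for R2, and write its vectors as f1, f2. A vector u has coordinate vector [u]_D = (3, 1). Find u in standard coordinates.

The coordinates say u = 3f1 + f2; adding the scaled basis vectors gives (5, -7).

(5, -7)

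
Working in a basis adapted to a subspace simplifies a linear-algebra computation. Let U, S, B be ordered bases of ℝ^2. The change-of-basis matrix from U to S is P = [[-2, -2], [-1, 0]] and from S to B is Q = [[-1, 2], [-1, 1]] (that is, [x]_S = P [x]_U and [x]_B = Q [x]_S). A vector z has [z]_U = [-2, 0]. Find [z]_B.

Apply P to get S-coordinates [4, 2], then Q to get B-coordinates.
The result is [z]_B = [0, -2].

[0, -2]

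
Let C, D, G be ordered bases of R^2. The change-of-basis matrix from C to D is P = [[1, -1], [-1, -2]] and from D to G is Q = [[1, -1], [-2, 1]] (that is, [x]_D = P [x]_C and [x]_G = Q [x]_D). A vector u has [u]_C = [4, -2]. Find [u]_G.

First [u]_D = P [u]_C = [6, 0].
Then [u]_G = Q [u]_D = [6, -12].

[6, -12]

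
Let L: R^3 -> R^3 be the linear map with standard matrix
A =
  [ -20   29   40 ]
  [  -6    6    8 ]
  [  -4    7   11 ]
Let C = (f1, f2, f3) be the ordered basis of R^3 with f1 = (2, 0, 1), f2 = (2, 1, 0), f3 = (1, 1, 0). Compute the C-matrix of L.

[[3, -1, 3], [-2, -3, 3], [-2, -3, -3]]

Let P have columns f1, ..., f3. Then [L]_C = P^(-1) A P.
Here det P = 1, so P^(-1) is integer; computing A P first and then P^(-1)(A P) gives [[3, -1, 3], [-2, -3, 3], [-2, -3, -3]].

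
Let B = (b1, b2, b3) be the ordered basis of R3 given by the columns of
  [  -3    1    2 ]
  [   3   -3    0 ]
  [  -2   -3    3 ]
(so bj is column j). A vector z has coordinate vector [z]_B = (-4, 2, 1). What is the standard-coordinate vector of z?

(16, -18, 5)

The coordinates say z = -4b1 + 2b2 + b3; adding the scaled basis vectors gives (16, -18, 5).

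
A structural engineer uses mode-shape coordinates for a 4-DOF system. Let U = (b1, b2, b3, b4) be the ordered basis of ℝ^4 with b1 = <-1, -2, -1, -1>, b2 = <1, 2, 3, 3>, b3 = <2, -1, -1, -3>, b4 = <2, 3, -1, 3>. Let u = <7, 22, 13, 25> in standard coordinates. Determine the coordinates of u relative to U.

Write u = c_1 b1 + ... + c_4 b4 and solve for the c_i.
Gaussian elimination on [M | u] yields c = (-4, 3, -2, 2).
Check: -4b1 + 3b2 - 2b3 + 2b4 = <7, 22, 13, 25>.

<-4, 3, -2, 2>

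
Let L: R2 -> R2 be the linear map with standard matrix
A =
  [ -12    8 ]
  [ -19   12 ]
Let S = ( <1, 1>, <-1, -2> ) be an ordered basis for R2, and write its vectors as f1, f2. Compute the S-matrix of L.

With P the matrix whose columns are f1, f2, [L]_S = P^(-1) A P.
Column by column: L(f1) = A f1 = <-4, -7>; its S-coordinates <-1, 3> give column 1.
Continuing for each basis vector yields [L]_S = [[-1, -3], [3, 1]].

[[-1, -3], [3, 1]]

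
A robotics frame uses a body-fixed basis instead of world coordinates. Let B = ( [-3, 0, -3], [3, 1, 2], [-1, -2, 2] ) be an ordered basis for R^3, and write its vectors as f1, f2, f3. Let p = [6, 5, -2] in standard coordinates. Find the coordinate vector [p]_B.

[p]_B is the unique c with M c = p, where M has columns f1, ..., f3.
Gaussian elimination on [M | p] yields c = (-2, -1, -3).
Check: -2f1 - f2 - 3f3 = [6, 5, -2].

[-2, -1, -3]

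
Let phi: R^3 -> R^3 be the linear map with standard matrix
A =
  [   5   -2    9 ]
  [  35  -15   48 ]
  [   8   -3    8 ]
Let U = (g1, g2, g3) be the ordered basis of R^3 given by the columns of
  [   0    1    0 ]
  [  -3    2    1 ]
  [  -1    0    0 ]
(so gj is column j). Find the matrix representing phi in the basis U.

Let P have columns g1, ..., g3. Then [phi]_U = P^(-1) A P.
Here det P = -1, so P^(-1) is integer; computing A P first and then P^(-1)(A P) gives [[-1, -2, 3], [-3, 1, -2], [0, -3, -2]].

[[-1, -2, 3], [-3, 1, -2], [0, -3, -2]]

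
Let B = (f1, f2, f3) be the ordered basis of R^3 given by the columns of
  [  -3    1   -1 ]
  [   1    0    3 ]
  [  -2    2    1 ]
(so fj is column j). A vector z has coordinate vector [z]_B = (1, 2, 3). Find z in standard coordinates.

z = M [z]_B, where M has columns f1, ..., f3.
Carrying out the matrix-vector product, z = (-4, 10, 5).

(-4, 10, 5)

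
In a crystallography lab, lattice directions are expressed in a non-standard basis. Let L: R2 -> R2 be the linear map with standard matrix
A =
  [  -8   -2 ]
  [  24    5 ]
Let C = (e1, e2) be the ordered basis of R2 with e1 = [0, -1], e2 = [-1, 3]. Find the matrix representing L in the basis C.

[[-1, 3], [-2, -2]]

With P the matrix whose columns are e1, e2, [L]_C = P^(-1) A P.
Column by column: L(e1) = A e1 = [2, -5]; its C-coordinates [-1, -2] give column 1.
Continuing for each basis vector yields [L]_C = [[-1, 3], [-2, -2]].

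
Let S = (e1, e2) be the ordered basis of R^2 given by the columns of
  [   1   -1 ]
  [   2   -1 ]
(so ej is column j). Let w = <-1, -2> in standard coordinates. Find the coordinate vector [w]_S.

We seek scalars with c_1 e1 + c_2 e2 = w; equivalently solve M c = w where the columns of M are e1, e2.
System: c_1 - c_2 = -1, 2c_1 - c_2 = -2; solving gives c_1 = -1, c_2 = 0.
Check: -e1 + 0·e2 = <-1, -2>.

<-1, 0>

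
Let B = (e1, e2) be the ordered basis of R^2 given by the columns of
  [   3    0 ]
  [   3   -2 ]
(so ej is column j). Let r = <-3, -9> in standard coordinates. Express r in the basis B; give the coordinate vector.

Write r = c_1 e1 + c_2 e2 and solve for the c_i.
System: 3c_1 + 0c_2 = -3, 3c_1 - 2c_2 = -9; solving gives c_1 = -1, c_2 = 3.
Check: -e1 + 3e2 = <-3, -9>.

<-1, 3>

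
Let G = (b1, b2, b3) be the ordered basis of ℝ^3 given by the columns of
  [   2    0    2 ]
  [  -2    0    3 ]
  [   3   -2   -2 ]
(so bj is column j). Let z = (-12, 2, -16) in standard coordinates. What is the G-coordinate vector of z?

[z]_G is the unique c with M c = z, where M has columns b1, ..., b3.
Row-reducing the augmented matrix [M | z] gives c = (-4, 4, -2).
Check: -4b1 + 4b2 - 2b3 = (-12, 2, -16).

(-4, 4, -2)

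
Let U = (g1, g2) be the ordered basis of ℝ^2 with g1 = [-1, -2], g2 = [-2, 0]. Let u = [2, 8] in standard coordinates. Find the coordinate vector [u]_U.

We seek scalars with c_1 g1 + c_2 g2 = u; equivalently solve M c = u where the columns of M are g1, g2.
System: -c_1 - 2c_2 = 2, -2c_1 + 0c_2 = 8; solving gives c_1 = -4, c_2 = 1.
Check: -4g1 + g2 = [2, 8].

[-4, 1]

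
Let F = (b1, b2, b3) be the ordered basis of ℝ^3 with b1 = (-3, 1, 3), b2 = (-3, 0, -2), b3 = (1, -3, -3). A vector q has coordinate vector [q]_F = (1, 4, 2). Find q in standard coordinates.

The coordinates say q = b1 + 4b2 + 2b3; adding the scaled basis vectors gives (-13, -5, -11).

(-13, -5, -11)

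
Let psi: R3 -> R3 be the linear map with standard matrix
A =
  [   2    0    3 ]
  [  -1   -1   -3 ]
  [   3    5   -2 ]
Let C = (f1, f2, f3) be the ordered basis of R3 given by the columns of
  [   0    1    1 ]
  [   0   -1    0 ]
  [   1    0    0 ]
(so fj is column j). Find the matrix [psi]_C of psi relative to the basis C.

[[-2, -2, 3], [3, 0, 1], [0, 2, 1]]

The j-th column of [psi]_C is [psi(fj)]_C.
psi(f1) = A f1 = [3, -3, -2] = -2f1 + 3f2 + 0·f3, so column 1 is [-2, 3, 0].
Repeating for f2, f3 and assembling the columns gives [[-2, -2, 3], [3, 0, 1], [0, 2, 1]].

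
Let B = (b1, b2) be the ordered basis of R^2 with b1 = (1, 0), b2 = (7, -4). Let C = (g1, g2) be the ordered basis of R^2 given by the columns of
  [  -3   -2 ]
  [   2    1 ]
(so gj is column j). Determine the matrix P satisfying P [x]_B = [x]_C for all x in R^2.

[[1, -1], [-2, -2]]

Take x = bj: its B-coordinates are the j-th standard unit vector, so P e_j — column j of P — equals [bj]_C.
b1 = g1 - 2g2, giving column 1 = (1, -2); repeating for each j gives P = [[1, -1], [-2, -2]].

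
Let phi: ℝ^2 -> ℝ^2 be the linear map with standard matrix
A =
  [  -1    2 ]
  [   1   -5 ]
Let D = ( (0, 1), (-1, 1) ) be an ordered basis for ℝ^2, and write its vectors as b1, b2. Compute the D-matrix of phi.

With P the matrix whose columns are b1, b2, [phi]_D = P^(-1) A P.
Column by column: phi(b1) = A b1 = (2, -5); its D-coordinates (-3, -2) give column 1.
Continuing for each basis vector yields [phi]_D = [[-3, -3], [-2, -3]].

[[-3, -3], [-2, -3]]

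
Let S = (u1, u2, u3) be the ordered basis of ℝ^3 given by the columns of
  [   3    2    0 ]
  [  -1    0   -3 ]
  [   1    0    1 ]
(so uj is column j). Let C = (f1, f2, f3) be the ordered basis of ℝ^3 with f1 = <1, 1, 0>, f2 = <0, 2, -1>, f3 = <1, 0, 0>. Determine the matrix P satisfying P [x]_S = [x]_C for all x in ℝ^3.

[[1, 0, -1], [-1, 0, -1], [2, 2, 1]]

Take x = uj: its S-coordinates are the j-th standard unit vector, so P e_j — column j of P — equals [uj]_C.
u1 = f1 - f2 + 2f3, giving column 1 = <1, -1, 2>; repeating for each j gives P = [[1, 0, -1], [-1, 0, -1], [2, 2, 1]].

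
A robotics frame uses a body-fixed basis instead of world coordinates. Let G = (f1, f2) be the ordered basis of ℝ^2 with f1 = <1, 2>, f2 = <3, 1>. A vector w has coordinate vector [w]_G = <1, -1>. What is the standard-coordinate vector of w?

By definition w = f1 - f2.
Summing componentwise gives <-2, 1>.

<-2, 1>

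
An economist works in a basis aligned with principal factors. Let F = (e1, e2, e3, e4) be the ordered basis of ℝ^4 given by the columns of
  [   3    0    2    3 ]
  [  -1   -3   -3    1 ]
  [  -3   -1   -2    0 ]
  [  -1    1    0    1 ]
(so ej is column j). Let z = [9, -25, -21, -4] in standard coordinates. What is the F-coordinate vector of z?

[z]_F is the unique c with M c = z, where M has columns e1, ..., e4.
Gaussian elimination on [M | z] yields c = (4, 3, 3, -3).
Check: 4e1 + 3e2 + 3e3 - 3e4 = [9, -25, -21, -4].

[4, 3, 3, -3]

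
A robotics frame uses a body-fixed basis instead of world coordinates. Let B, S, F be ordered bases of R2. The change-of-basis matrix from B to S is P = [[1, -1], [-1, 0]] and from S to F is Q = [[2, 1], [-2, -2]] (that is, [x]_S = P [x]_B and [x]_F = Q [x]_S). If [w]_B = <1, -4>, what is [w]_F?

Composing the changes, [w]_F = Q P [w]_B.
Q P = [[1, -2], [0, 2]]; applying this to <1, -4> gives <9, -8>.

<9, -8>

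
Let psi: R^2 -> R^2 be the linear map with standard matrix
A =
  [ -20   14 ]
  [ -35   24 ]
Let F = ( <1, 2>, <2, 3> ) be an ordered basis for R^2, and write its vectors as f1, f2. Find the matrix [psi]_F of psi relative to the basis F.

[[2, -2], [3, 2]]

With P the matrix whose columns are f1, f2, [psi]_F = P^(-1) A P.
Column by column: psi(f1) = A f1 = <8, 13>; its F-coordinates <2, 3> give column 1.
Continuing for each basis vector yields [psi]_F = [[2, -2], [3, 2]].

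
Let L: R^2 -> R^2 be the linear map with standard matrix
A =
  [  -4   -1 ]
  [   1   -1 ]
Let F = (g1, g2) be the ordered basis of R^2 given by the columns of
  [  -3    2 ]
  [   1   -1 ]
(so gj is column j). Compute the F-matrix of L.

Let P have columns g1, g2. Then [L]_F = P^(-1) A P.
Here det P = 1, so P^(-1) is integer; computing A P first and then P^(-1)(A P) gives [[-3, 1], [1, -2]].

[[-3, 1], [1, -2]]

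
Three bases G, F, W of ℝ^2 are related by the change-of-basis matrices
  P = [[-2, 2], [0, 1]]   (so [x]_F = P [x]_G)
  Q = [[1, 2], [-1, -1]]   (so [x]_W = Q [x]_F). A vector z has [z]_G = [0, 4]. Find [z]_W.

Composing the changes, [z]_W = Q P [z]_G.
Q P = [[-2, 4], [2, -3]]; applying this to [0, 4] gives [16, -12].

[16, -12]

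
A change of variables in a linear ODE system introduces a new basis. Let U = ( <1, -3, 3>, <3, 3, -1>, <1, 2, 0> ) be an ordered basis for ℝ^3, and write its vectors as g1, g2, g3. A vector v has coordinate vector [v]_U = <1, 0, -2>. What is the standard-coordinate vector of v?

By definition v = g1 + 0·g2 - 2g3.
Summing componentwise gives <-1, -7, 3>.

<-1, -7, 3>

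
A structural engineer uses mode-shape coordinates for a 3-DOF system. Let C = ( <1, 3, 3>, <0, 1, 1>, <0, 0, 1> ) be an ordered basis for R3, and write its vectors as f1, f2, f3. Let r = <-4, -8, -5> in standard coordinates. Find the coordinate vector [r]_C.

<-4, 4, 3>

We seek scalars with c_1 f1 + ... + c_3 f3 = r; equivalently solve M c = r where the columns of M are f1, ..., f3.
Gaussian elimination on [M | r] yields c = (-4, 4, 3).
Check: -4f1 + 4f2 + 3f3 = <-4, -8, -5>.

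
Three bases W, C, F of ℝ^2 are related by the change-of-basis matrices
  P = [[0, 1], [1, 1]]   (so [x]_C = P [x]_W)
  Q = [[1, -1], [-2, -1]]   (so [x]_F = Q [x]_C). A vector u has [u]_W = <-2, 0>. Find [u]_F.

First [u]_C = P [u]_W = <0, -2>.
Then [u]_F = Q [u]_C = <2, 2>.

<2, 2>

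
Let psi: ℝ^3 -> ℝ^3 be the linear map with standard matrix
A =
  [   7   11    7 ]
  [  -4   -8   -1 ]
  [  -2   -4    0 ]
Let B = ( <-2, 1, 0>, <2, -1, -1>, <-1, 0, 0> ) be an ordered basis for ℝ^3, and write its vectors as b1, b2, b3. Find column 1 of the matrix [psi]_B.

<0, 0, 3>

Column 1 of [psi]_B is the B-coordinate vector of psi(b1).
In standard coordinates psi(b1) = A b1 = <-3, 0, 0>.
Converting to B: <-3, 0, 0> = 0·b1 + 0·b2 + 3b3, so the coordinate vector is <0, 0, 3>.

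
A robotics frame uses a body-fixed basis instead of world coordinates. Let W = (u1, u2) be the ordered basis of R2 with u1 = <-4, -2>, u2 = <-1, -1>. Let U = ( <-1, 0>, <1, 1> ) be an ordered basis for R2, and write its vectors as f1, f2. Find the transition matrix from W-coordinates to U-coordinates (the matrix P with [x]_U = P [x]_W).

Let M have columns uj and N have columns fj. Then for every x, N [x]_U = x = M [x]_W, so P = N^(-1) M.
Since det N = -1, N^(-1) has integer entries; multiplying gives P = [[2, 0], [-2, -1]].

[[2, 0], [-2, -1]]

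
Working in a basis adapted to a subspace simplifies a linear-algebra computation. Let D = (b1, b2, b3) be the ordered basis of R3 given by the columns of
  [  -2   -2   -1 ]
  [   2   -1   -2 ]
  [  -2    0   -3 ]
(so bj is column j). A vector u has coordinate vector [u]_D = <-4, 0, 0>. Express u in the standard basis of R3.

The coordinates say u = -4b1 + 0·b2 + 0·b3; adding the scaled basis vectors gives <8, -8, 8>.

<8, -8, 8>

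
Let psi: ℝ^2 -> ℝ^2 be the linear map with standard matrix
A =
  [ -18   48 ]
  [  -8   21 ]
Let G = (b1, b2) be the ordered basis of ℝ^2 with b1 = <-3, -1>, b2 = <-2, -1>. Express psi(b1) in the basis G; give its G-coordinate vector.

Compute psi(b1) = A b1 = <6, 3> in standard coordinates.
Then write this in G-coordinates: solve for y in y_1 b1 + y_2 b2 = <6, 3>.
This gives y = <0, -3>, which is column 1 of [psi]_G.

<0, -3>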